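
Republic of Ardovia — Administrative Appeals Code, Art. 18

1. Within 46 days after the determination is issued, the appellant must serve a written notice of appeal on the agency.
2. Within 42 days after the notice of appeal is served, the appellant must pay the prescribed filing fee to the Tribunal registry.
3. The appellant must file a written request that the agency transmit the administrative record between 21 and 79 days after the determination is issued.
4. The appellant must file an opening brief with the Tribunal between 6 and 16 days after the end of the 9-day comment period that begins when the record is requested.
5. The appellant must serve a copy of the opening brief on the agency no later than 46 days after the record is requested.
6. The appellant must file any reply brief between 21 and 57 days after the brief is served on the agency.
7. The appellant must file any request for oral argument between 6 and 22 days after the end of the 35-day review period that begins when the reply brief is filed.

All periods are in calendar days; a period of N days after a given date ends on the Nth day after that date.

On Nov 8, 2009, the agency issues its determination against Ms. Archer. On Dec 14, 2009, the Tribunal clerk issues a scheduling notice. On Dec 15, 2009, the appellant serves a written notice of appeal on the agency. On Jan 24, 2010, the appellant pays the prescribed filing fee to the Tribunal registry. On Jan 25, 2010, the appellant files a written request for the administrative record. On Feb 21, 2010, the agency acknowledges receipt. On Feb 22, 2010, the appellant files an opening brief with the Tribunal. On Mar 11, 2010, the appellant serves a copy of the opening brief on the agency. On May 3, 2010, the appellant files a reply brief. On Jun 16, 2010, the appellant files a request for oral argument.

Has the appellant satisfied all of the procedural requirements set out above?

Step 1 — counting 46 days from Nov 8, 2009 (when the determination is issued) gives a deadline of Dec 24, 2009; completed Dec 15, 2009, before the deadline.
Step 2 — counting 42 days from Dec 15, 2009 (when the notice of appeal is served) gives a deadline of Jan 26, 2010; completed Jan 24, 2010, before the deadline.
Step 3 — 21 and 79 days from Nov 8, 2009 (when the determination is issued) are Nov 29, 2009 and Jan 26, 2010 respectively; Jan 25, 2010 falls inside that range.
Step 4 — 6 and 16 days from Feb 3, 2010 (end of the 9-day comment period, which began when the record is requested on Jan 25, 2010) are Feb 9, 2010 and Feb 19, 2010 respectively; done Feb 22, 2010 — 3 days after the window closed.
Later steps need not be reached.

No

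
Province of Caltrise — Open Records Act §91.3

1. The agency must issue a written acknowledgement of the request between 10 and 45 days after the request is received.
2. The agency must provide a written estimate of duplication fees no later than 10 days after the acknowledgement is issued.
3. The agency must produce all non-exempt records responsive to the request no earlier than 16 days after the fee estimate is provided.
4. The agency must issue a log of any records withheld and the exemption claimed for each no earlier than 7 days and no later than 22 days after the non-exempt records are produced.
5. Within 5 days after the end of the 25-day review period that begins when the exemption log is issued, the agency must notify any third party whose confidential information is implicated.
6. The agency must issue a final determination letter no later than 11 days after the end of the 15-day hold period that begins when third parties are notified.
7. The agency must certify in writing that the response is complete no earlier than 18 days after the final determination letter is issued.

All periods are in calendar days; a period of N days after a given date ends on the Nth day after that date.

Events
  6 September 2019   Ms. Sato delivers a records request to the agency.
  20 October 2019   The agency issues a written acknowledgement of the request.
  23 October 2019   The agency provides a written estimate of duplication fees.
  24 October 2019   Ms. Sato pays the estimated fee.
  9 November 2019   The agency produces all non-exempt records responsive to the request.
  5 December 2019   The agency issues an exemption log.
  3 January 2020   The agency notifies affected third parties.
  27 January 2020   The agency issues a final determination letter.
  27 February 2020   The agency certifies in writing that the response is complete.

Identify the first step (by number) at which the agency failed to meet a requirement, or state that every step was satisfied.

Step 1 — 10 and 45 days from 6 September 2019 (when the request is received) are 16 September 2019 and 21 October 2019 respectively; done 20 October 2019, which is between those dates.
Step 2 — counting 10 days from 20 October 2019 (when the acknowledgement is issued) gives a deadline of 30 October 2019; completed 23 October 2019, before the deadline.
Step 3 — must wait 16 days from 23 October 2019 (when the fee estimate is provided), so not before 8 November 2019; 9 November 2019 is on or after that date.
Step 4 — 7 and 22 days from 9 November 2019 (when the non-exempt records are produced) are 16 November 2019 and 1 December 2019 respectively; 5 December 2019 is 4 days past the end of the window.

Step 4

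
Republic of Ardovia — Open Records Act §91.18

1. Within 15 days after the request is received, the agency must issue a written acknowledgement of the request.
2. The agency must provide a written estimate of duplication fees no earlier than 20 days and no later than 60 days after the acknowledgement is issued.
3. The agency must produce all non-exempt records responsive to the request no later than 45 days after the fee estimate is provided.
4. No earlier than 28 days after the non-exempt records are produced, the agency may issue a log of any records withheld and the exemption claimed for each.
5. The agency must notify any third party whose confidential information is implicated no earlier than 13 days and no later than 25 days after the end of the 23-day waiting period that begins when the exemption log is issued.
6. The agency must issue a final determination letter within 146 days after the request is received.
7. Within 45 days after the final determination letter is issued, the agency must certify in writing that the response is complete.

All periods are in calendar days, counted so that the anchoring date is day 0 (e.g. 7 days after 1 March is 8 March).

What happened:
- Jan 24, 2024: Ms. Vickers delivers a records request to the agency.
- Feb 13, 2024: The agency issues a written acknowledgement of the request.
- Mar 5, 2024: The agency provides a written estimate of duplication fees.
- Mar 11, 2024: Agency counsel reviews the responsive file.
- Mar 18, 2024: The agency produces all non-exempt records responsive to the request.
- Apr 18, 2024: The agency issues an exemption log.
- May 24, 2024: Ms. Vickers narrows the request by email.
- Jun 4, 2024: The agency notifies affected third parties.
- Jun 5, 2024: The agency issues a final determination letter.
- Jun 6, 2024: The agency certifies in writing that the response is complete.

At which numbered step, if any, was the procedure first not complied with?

Step 1 — counting 15 days from Jan 24, 2024 (when the request is received) gives a deadline of Feb 8, 2024; Feb 13, 2024 misses that deadline by 5 days.
The procedure was therefore not followed at step 1.

Step 1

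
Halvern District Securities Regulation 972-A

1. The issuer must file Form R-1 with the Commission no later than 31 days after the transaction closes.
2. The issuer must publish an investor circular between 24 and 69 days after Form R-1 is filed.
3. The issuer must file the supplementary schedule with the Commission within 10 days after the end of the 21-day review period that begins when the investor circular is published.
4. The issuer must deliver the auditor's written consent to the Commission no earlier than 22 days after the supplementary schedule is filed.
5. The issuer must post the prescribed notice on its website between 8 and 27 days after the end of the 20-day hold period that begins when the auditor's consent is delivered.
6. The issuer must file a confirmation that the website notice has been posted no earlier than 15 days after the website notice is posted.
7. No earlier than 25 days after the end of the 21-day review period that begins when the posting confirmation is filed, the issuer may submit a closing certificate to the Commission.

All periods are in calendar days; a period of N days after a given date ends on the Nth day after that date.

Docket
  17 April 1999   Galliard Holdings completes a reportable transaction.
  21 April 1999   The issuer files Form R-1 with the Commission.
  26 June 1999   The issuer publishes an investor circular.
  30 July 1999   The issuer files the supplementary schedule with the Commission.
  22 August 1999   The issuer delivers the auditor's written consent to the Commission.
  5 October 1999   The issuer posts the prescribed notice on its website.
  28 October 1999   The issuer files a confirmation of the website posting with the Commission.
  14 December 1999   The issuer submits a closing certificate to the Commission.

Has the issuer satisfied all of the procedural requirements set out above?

(1) due by 17 April 1999 + 31 days = 18 May 1999; completed 21 April 1999, before the deadline.
(2) the permitted window runs from 21 April 1999 + 24 = 15 May 1999 to 21 April 1999 + 69 = 29 June 1999; done 26 June 1999, which is between those dates.
(3) due by 17 July 1999 + 10 days = 27 July 1999; done 30 July 1999 — 3 days late.

No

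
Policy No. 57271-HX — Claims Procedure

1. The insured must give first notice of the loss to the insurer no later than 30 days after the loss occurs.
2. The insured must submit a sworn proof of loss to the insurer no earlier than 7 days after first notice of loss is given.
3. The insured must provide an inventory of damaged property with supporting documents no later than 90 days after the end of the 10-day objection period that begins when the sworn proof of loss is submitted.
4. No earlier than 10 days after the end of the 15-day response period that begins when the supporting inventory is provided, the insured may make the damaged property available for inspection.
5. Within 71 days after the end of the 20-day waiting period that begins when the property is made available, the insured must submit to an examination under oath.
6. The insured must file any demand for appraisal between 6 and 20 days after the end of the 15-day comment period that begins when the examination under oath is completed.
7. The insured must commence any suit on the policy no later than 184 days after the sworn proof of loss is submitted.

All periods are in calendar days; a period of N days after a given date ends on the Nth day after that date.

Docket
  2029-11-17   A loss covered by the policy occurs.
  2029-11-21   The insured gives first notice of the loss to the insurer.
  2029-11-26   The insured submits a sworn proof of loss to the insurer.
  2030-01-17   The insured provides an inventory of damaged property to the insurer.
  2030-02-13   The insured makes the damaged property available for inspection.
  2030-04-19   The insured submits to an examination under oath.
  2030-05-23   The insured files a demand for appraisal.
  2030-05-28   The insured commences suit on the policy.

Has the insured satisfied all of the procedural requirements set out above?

No

Step 1 — counting 30 days from 2029-11-17 (when the loss occurs) gives a deadline of 2029-12-17; completed 2029-11-21, before the deadline.
Step 2 — must wait 7 days from 2029-11-21 (when first notice of loss is given), so not before 2029-11-28; 2029-11-26 is 2 days before the earliest permitted date.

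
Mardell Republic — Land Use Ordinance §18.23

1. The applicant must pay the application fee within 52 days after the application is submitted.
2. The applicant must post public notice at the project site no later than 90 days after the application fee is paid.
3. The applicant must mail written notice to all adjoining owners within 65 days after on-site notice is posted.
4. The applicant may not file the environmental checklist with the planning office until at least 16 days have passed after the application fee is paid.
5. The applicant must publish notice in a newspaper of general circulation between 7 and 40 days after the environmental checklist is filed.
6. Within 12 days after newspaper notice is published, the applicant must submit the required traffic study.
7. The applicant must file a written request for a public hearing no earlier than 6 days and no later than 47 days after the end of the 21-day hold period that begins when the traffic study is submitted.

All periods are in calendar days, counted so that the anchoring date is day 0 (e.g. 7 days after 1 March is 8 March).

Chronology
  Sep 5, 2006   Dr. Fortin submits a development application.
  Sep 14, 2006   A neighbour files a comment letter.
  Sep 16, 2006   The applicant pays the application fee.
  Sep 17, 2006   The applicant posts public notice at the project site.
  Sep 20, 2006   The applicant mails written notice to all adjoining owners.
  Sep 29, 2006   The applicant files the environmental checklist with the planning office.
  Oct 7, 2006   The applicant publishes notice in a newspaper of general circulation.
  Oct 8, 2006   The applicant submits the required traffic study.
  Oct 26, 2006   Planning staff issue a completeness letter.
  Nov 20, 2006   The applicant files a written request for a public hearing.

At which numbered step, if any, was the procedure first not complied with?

Step 1 — counting 52 days from Sep 5, 2006 (when the application is submitted) gives a deadline of Oct 27, 2006; completed Sep 16, 2006, before the deadline.
Step 2 — counting 90 days from Sep 16, 2006 (when the application fee is paid) gives a deadline of Dec 15, 2006; completed Sep 17, 2006, before the deadline.
Step 3 — counting 65 days from Sep 17, 2006 (when on-site notice is posted) gives a deadline of Nov 21, 2006; Sep 20, 2006 is within that limit.
Step 4 — must wait 16 days from Sep 16, 2006 (when the application fee is paid), so not before Oct 2, 2006; done Sep 29, 2006 — 3 days too early.

Step 4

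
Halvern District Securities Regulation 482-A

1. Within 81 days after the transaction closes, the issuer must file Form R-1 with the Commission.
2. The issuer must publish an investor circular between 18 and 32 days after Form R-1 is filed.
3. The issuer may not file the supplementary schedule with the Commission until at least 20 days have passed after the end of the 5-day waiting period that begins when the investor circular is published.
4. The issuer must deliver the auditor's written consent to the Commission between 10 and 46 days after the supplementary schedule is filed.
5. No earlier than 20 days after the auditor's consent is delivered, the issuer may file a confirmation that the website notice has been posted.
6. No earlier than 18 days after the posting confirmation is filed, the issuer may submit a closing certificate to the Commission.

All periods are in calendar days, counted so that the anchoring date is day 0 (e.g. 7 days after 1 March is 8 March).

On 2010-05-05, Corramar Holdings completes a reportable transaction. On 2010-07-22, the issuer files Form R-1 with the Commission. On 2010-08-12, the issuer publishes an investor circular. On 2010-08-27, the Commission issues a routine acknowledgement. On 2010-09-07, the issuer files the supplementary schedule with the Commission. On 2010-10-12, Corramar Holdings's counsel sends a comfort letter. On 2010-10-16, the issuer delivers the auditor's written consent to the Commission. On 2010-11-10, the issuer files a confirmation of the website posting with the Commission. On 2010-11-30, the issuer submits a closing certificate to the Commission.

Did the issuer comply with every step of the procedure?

(1) due by 2010-05-05 + 81 days = 2010-07-25; done 2010-07-22 — timely.
(2) the permitted window runs from 2010-07-22 + 18 = 2010-08-09 to 2010-07-22 + 32 = 2010-08-23; done 2010-08-12, which is between those dates.
(3) permitted from 2010-08-17 + 20 days = 2010-09-06 onward; 2010-09-07 is on or after that date.
(4) the permitted window runs from 2010-09-07 + 10 = 2010-09-17 to 2010-09-07 + 46 = 2010-10-23; done 2010-10-16, which is between those dates.
(5) permitted from 2010-10-16 + 20 days = 2010-11-05 onward; 2010-11-10 is on or after that date.
(6) permitted from 2010-11-10 + 18 days = 2010-11-28 onward; 2010-11-30 is on or after that date.

Yes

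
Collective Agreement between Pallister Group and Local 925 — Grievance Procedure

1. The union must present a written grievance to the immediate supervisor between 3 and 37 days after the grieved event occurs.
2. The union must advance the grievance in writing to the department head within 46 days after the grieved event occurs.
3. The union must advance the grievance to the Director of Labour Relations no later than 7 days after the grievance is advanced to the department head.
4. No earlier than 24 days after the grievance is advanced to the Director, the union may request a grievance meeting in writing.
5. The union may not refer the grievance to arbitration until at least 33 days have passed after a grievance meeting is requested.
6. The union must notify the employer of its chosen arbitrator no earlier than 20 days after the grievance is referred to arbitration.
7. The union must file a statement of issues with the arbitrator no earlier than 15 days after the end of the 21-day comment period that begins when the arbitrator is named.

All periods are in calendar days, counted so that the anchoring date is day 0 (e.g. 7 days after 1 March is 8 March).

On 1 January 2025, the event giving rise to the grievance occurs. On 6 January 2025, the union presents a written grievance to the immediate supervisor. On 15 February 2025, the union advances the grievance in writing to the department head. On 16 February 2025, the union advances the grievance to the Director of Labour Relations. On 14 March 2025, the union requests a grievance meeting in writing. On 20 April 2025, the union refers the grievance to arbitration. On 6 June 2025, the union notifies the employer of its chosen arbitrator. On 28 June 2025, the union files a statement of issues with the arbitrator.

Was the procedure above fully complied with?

(1) the permitted window runs from 1 January 2025 + 3 = 4 January 2025 to 1 January 2025 + 37 = 7 February 2025; done 6 January 2025, which is between those dates.
(2) due by 1 January 2025 + 46 days = 16 February 2025; completed 15 February 2025, before the deadline.
(3) due by 15 February 2025 + 7 days = 22 February 2025; 16 February 2025 is within that limit.
(4) permitted from 16 February 2025 + 24 days = 12 March 2025 onward; done 14 March 2025 — permitted.
(5) permitted from 14 March 2025 + 33 days = 16 April 2025 onward; done 20 April 2025, after the minimum wait.
(6) permitted from 20 April 2025 + 20 days = 10 May 2025 onward; 6 June 2025 is on or after that date.
(7) permitted from 27 June 2025 + 15 days = 12 July 2025 onward; 28 June 2025 is 14 days before the earliest permitted date.
Later steps need not be reached.

No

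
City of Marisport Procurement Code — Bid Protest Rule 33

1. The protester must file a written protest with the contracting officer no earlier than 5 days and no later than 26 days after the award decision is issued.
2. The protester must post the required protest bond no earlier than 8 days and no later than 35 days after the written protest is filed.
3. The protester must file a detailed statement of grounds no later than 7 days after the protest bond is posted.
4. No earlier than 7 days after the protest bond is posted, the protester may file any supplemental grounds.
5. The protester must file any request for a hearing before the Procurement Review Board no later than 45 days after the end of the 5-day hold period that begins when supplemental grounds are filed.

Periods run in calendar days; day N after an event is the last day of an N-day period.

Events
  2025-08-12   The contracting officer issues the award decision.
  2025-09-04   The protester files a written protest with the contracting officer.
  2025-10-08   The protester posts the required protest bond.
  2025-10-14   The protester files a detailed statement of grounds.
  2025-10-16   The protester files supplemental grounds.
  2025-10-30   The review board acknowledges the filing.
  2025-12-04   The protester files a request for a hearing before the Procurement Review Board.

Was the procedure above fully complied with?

Step 1 — 5 and 26 days from 2025-08-12 (when the award decision is issued) are 2025-08-17 and 2025-09-07 respectively; done 2025-09-04 — within the window.
Step 2 — 8 and 35 days from 2025-09-04 (when the written protest is filed) are 2025-09-12 and 2025-10-09 respectively; done 2025-10-08, which is between those dates.
Step 3 — counting 7 days from 2025-10-08 (when the protest bond is posted) gives a deadline of 2025-10-15; completed 2025-10-14, before the deadline.
Step 4 — must wait 7 days from 2025-10-08 (when the protest bond is posted), so not before 2025-10-15; 2025-10-16 is on or after that date.
Step 5 — counting 45 days from 2025-10-21 (end of the 5-day hold period, which began when supplemental grounds are filed on 2025-10-16) gives a deadline of 2025-12-05; completed 2025-12-04, before the deadline.

Yes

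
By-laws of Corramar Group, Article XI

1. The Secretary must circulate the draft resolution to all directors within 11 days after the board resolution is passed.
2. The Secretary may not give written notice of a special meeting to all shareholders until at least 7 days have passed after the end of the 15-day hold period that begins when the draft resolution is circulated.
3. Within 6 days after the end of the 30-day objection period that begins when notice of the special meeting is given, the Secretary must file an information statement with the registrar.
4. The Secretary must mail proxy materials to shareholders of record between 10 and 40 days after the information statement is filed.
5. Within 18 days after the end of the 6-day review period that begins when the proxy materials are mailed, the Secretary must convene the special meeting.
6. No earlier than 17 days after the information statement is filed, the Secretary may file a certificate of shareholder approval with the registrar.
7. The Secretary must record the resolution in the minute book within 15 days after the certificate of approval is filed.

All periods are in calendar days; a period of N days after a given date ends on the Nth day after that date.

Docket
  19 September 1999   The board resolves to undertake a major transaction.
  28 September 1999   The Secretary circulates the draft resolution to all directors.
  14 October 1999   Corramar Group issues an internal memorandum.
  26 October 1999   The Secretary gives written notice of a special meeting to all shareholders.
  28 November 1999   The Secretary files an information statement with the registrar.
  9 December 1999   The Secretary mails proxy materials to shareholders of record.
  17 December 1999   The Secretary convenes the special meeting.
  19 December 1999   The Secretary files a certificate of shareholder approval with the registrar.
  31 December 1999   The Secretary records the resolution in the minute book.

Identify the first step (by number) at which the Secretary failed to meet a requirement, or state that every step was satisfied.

Step 1 — counting 11 days from 19 September 1999 (when the board resolution is passed) gives a deadline of 30 September 1999; completed 28 September 1999, before the deadline.
Step 2 — must wait 7 days from 13 October 1999 (end of the 15-day hold period, which began when the draft resolution is circulated on 28 September 1999), so not before 20 October 1999; 26 October 1999 is on or after that date.
Step 3 — counting 6 days from 25 November 1999 (end of the 30-day objection period, which began when notice of the special meeting is given on 26 October 1999) gives a deadline of 1 December 1999; done 28 November 1999 — timely.
Step 4 — 10 and 40 days from 28 November 1999 (when the information statement is filed) are 8 December 1999 and 7 January 2000 respectively; 9 December 1999 falls inside that range.
Step 5 — counting 18 days from 15 December 1999 (end of the 6-day review period, which began when the proxy materials are mailed on 9 December 1999) gives a deadline of 2 January 2000; 17 December 1999 is within that limit.
Step 6 — must wait 17 days from 28 November 1999 (when the information statement is filed), so not before 15 December 1999; done 19 December 1999, after the minimum wait.
Step 7 — counting 15 days from 19 December 1999 (when the certificate of approval is filed) gives a deadline of 3 January 2000; completed 31 December 1999, before the deadline.

None — every step was satisfied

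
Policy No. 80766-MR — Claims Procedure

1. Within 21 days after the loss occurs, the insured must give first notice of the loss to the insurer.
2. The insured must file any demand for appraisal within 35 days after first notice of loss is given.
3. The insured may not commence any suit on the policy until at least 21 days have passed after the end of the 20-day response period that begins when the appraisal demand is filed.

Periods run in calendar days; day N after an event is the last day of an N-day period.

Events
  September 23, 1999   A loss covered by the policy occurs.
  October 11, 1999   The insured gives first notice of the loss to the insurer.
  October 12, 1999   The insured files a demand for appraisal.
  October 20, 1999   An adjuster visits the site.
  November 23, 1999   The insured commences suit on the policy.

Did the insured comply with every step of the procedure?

Yes

(1) due by September 23, 1999 + 21 days = October 14, 1999; completed October 11, 1999, before the deadline.
(2) due by October 11, 1999 + 35 days = November 15, 1999; done October 12, 1999 — timely.
(3) permitted from November 1, 1999 + 21 days = November 22, 1999 onward; November 23, 1999 is on or after that date.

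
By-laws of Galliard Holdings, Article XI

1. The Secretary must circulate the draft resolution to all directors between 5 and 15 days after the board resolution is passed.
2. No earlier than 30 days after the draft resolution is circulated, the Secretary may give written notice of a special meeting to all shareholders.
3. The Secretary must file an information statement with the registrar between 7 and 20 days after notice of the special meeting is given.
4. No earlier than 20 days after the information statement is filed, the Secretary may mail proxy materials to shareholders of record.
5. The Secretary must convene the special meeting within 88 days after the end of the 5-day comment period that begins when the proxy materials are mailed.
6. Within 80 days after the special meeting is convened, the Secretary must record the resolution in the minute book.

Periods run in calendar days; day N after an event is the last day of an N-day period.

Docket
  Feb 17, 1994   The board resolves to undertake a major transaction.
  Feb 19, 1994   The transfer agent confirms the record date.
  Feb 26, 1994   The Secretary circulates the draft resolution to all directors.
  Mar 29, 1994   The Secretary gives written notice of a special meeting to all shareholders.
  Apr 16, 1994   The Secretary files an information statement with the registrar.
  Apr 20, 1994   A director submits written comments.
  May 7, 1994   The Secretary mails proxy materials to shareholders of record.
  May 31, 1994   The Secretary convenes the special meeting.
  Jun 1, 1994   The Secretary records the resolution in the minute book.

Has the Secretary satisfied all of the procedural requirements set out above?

Yes

Step 1: the window is 5–15 days after Feb 17, 1994 (when the board resolution is passed), so Feb 22, 1994 through Mar 4, 1994; done Feb 26, 1994 — within the window.
Step 2: the earliest permitted date is 30 days after Feb 26, 1994 (when the draft resolution is circulated), i.e. Mar 28, 1994; Mar 29, 1994 is on or after that date.
Step 3: the window is 7–20 days after Mar 29, 1994 (when notice of the special meeting is given), so Apr 5, 1994 through Apr 18, 1994; done Apr 16, 1994, which is between those dates.
Step 4: the earliest permitted date is 20 days after Apr 16, 1994 (when the information statement is filed), i.e. May 6, 1994; May 7, 1994 is on or after that date.
Step 5: 88 days after May 12, 1994 (end of the 5-day comment period, which began when the proxy materials are mailed on May 7, 1994) is Aug 8, 1994; May 31, 1994 is within that limit.
Step 6: 80 days after May 31, 1994 (when the special meeting is convened) is Aug 19, 1994; Jun 1, 1994 is within that limit.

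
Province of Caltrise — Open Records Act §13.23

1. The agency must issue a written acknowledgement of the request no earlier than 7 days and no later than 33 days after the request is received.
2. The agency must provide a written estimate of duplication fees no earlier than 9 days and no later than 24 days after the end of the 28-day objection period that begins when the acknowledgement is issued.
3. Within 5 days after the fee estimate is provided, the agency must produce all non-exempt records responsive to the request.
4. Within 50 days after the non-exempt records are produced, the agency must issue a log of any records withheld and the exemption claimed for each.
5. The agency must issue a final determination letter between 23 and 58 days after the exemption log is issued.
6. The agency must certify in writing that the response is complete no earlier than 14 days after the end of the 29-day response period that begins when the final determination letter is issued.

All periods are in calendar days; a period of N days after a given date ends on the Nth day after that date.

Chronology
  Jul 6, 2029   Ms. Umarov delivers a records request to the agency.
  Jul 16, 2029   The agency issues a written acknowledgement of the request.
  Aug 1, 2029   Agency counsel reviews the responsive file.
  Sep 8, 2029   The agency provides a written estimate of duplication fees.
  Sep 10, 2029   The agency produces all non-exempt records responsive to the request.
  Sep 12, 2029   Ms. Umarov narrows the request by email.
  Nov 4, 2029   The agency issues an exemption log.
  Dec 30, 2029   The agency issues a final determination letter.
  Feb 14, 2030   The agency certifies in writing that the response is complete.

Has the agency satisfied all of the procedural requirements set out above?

No

(1) the permitted window runs from Jul 6, 2029 + 7 = Jul 13, 2029 to Jul 6, 2029 + 33 = Aug 8, 2029; done Jul 16, 2029, which is between those dates.
(2) the permitted window runs from Aug 13, 2029 + 9 = Aug 22, 2029 to Aug 13, 2029 + 24 = Sep 6, 2029; done Sep 8, 2029 — 2 days after the window closed.
That is the first point of non-compliance.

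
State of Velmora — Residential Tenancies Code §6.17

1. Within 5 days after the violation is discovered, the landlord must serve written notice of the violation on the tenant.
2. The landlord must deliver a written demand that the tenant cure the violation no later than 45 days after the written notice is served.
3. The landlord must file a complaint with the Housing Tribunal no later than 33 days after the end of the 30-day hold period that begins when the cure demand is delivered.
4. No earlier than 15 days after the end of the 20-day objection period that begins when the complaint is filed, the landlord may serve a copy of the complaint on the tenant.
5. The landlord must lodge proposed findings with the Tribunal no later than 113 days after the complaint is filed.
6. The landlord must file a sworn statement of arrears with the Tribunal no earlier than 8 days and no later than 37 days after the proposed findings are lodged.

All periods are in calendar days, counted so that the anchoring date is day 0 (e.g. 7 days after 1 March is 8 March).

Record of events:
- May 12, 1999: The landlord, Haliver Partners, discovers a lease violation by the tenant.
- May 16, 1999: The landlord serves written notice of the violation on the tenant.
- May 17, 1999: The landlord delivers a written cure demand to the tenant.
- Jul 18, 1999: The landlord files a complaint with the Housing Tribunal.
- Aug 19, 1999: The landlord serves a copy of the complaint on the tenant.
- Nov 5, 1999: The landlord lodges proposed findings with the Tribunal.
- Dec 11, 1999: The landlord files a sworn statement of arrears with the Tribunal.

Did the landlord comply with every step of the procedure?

(1) due by May 12, 1999 + 5 days = May 17, 1999; May 16, 1999 is within that limit.
(2) due by May 16, 1999 + 45 days = Jun 30, 1999; May 17, 1999 is within that limit.
(3) due by Jun 16, 1999 + 33 days = Jul 19, 1999; done Jul 18, 1999 — timely.
(4) permitted from Aug 7, 1999 + 15 days = Aug 22, 1999 onward; acted on Aug 19, 1999, 3 days prematurely.
That is the first point of non-compliance.

No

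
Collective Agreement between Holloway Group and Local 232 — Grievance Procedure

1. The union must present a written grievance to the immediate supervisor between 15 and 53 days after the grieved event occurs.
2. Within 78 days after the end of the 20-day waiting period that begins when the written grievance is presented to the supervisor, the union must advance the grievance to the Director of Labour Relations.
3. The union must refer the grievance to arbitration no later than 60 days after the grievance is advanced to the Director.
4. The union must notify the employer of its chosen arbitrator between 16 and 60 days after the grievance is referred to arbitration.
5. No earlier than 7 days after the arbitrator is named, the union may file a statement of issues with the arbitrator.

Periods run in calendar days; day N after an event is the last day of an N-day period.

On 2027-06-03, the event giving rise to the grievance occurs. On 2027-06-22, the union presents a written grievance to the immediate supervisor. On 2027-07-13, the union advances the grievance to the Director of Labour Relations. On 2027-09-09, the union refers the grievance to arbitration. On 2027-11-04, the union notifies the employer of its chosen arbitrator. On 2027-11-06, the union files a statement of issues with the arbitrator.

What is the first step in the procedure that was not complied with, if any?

Step 5

Step 1 — 15 and 53 days from 2027-06-03 (when the grieved event occurs) are 2027-06-18 and 2027-07-26 respectively; 2027-06-22 falls inside that range.
Step 2 — counting 78 days from 2027-07-12 (end of the 20-day waiting period, which began when the written grievance is presented to the supervisor on 2027-06-22) gives a deadline of 2027-09-28; done 2027-07-13 — timely.
Step 3 — counting 60 days from 2027-07-13 (when the grievance is advanced to the Director) gives a deadline of 2027-09-11; 2027-09-09 is within that limit.
Step 4 — 16 and 60 days from 2027-09-09 (when the grievance is referred to arbitration) are 2027-09-25 and 2027-11-08 respectively; 2027-11-04 falls inside that range.
Step 5 — must wait 7 days from 2027-11-04 (when the arbitrator is named), so not before 2027-11-11; acted on 2027-11-06, 5 days prematurely.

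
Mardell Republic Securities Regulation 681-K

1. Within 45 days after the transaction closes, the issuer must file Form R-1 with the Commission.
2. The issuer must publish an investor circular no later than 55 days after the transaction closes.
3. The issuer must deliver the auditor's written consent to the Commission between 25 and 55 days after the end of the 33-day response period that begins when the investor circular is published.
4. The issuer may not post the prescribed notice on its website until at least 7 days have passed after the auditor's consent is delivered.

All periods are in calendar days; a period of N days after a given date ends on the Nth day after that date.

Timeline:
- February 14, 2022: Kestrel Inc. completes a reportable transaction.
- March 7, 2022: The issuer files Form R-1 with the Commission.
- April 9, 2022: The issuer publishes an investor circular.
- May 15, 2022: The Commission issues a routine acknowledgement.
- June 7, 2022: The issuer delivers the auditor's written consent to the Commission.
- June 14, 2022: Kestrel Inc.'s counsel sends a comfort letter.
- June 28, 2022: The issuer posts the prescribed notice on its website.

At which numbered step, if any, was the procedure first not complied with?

None — every step was satisfied

(1) due by February 14, 2022 + 45 days = March 31, 2022; completed March 7, 2022, before the deadline.
(2) due by February 14, 2022 + 55 days = April 10, 2022; completed April 9, 2022, before the deadline.
(3) the permitted window runs from May 12, 2022 + 25 = June 6, 2022 to May 12, 2022 + 55 = July 6, 2022; June 7, 2022 falls inside that range.
(4) permitted from June 7, 2022 + 7 days = June 14, 2022 onward; done June 28, 2022 — permitted.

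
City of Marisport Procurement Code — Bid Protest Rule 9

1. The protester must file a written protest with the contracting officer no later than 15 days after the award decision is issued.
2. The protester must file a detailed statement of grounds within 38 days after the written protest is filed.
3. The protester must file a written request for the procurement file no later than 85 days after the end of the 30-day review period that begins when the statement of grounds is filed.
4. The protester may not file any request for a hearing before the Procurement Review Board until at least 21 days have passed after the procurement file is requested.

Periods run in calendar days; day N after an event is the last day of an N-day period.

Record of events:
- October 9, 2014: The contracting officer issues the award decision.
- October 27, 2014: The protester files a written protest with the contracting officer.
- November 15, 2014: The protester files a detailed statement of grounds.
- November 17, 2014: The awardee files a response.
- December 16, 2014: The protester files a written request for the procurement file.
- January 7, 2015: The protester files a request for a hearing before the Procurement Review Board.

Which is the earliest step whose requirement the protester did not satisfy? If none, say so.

Step 1 — counting 15 days from October 9, 2014 (when the award decision is issued) gives a deadline of October 24, 2014; not done until October 27, 2014, 3 days after the deadline.

Step 1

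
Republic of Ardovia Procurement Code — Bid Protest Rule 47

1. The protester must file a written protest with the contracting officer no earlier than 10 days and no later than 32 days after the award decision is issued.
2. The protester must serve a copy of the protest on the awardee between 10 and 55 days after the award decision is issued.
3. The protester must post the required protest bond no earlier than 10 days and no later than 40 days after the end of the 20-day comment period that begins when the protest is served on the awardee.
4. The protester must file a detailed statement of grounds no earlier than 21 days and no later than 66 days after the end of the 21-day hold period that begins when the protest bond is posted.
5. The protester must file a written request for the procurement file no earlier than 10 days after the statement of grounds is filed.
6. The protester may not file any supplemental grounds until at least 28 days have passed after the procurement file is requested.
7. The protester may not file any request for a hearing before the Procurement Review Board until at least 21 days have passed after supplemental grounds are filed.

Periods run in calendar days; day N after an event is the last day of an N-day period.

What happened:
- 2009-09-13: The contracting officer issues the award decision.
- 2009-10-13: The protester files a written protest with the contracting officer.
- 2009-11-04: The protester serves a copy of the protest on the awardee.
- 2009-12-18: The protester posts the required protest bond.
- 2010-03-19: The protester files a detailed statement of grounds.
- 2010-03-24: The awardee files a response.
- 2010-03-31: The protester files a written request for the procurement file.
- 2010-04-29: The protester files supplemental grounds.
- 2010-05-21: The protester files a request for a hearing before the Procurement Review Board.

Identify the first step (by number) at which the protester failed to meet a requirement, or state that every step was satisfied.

Step 4

Step 1 — 10 and 32 days from 2009-09-13 (when the award decision is issued) are 2009-09-23 and 2009-10-15 respectively; 2009-10-13 falls inside that range.
Step 2 — 10 and 55 days from 2009-09-13 (when the award decision is issued) are 2009-09-23 and 2009-11-07 respectively; done 2009-11-04, which is between those dates.
Step 3 — 10 and 40 days from 2009-11-24 (end of the 20-day comment period, which began when the protest is served on the awardee on 2009-11-04) are 2009-12-04 and 2010-01-03 respectively; done 2009-12-18, which is between those dates.
Step 4 — 21 and 66 days from 2010-01-08 (end of the 21-day hold period, which began when the protest bond is posted on 2009-12-18) are 2010-01-29 and 2010-03-15 respectively; done 2010-03-19 — 4 days after the window closed.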